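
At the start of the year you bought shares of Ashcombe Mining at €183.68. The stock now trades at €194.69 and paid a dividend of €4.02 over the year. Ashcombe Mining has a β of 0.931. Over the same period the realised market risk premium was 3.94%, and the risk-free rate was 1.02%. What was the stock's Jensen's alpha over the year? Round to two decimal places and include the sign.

+3.49%

Realised HPR = (P1 + D1 − P0) / P0 = (194.69 + 4.02 − 183.68) / 183.68 = 15.03 / 183.68 = 8.1827%
CAPM required = R_f + β·MRP = 1.02% + 0.931 × 3.94% = 4.68814%
α = realised − required = 8.1827% − 4.68814% = +3.49%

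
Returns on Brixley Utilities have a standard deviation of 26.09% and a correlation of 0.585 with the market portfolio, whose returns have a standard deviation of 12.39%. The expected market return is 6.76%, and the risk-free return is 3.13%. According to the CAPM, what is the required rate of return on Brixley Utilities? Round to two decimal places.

β = ρ × σ_i / σ_m = 0.585 × 26.09% / 12.39% = 1.2319
MRP = 6.76% − 3.13% = 3.63%
E(R) = 3.13% + 1.2319 × 3.63% = 7.60%

7.60%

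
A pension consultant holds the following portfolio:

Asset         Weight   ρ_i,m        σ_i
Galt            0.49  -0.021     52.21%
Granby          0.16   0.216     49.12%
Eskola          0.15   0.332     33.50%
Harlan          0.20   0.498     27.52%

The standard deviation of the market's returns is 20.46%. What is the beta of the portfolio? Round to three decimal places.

β_Galt = -0.021 × 52.21% / 20.46% = -0.0536
β_Granby = 0.216 × 49.12% / 20.46% = 0.5186
β_Eskola = 0.332 × 33.50% / 20.46% = 0.5436
β_Harlan = 0.498 × 27.52% / 20.46% = 0.6698
β_P = Σ w_i β_i = 0.49×-0.0536 + 0.16×0.5186 + 0.15×0.5436 + 0.20×0.6698 = 0.2722

0.272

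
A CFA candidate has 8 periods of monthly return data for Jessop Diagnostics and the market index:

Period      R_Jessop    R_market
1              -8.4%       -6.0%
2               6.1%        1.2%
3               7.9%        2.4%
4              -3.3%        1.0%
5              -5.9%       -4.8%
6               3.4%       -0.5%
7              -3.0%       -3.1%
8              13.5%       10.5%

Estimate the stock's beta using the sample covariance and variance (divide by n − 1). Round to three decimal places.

1.336

Mean R_i = (-8.4 + 6.1 + 7.9 − 3.3 − 5.9 + 3.4 − 3.0 + 13.5) / 8 = 1.2875%
Mean R_m = (-6.0 + 1.2 + 2.4 + 1.0 − 4.8 − 0.5 − 3.1 + 10.5) / 8 = 0.0875%
Σ(R_i − R̄_i)(R_m − R̄_m) = 250.1488  ⇒  Cov = 250.1488 / 7 = 35.7355
Σ(R_m − R̄_m)² = 187.2888  ⇒  Var(R_m) = 187.2888 / 7 = 26.7555
β = Cov / Var(R_m) = 35.7355 / 26.7555 = 1.3356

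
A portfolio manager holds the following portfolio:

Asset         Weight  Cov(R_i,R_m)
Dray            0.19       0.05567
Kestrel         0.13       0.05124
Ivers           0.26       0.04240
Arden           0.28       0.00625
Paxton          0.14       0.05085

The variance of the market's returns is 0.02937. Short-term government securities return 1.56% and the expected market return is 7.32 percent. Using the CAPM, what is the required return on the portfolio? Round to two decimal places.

8.84%

β_Dray = 0.05567 / 0.02937 = 1.8955
β_Kestrel = 0.05124 / 0.02937 = 1.7446
β_Ivers = 0.04240 / 0.02937 = 1.4436
β_Arden = 0.00625 / 0.02937 = 0.2128
β_Paxton = 0.05085 / 0.02937 = 1.7314
β_P = Σ w_i β_i = 0.19×1.8955 + 0.13×1.7446 + 0.26×1.4436 + 0.28×0.2128 + 0.14×1.7314 = 1.2643
MRP = 7.32% − 1.56% = 5.76%
E(R_P) = R_f + β_P × MRP = 1.56% + 1.2643 × 5.76% = 8.84%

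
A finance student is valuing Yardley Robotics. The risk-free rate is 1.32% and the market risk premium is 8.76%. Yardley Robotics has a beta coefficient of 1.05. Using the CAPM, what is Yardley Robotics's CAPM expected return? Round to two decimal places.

10.52%

E(R) = R_f + β × MRP = 1.32% + 1.05 × 8.76% = 10.52%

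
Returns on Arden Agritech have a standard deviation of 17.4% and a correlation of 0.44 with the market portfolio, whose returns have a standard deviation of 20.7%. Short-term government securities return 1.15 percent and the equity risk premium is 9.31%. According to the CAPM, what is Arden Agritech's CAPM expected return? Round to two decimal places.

β = ρ × σ_i / σ_m = 0.44 × 17.4% / 20.7% = 0.3699
E(R) = 1.15% + 0.3699 × 9.31% = 4.59%

4.59%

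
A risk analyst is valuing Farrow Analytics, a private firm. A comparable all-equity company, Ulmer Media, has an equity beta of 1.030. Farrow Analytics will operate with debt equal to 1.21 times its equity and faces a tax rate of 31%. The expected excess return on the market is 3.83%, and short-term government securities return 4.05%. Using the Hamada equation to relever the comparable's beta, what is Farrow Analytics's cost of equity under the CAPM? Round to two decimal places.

β_L = β_U × [1 + (1 − t)(D/E)] = 1.030 × [1 + (1 − 0.31) × 1.21]
    = 1.030 × [1 + 0.69 × 1.21] = 1.030 × 1.8349 = 1.8899
E(R) = R_f + β_L × MRP = 4.05% + 1.8899 × 3.83% = 11.29%

11.29%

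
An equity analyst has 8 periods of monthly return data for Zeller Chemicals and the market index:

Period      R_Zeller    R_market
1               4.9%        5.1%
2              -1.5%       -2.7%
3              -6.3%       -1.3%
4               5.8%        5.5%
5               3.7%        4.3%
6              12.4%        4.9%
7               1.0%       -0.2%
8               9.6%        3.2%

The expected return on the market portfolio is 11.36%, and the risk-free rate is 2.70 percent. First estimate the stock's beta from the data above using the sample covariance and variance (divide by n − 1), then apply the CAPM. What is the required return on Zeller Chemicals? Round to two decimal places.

15.22%

Mean R_i = (4.9 − 1.5 − 6.3 + 5.8 + 3.7 + 12.4 + 1.0 + 9.6) / 8 = 3.7000%
Mean R_m = (5.1 − 2.7 − 1.3 + 5.5 + 4.3 + 4.9 − 0.2 + 3.2) / 8 = 2.3500%
Σ(R_i − R̄_i)(R_m − R̄_m) = 106.7600  ⇒  Cov = 106.7600 / 7 = 15.2514
Σ(R_m − R̄_m)² = 73.8400  ⇒  Var(R_m) = 73.8400 / 7 = 10.5486
β = Cov / Var(R_m) = 15.2514 / 10.5486 = 1.4458
MRP = 11.36% − 2.70% = 8.66%
E(R) = R_f + β × MRP = 2.70% + 1.4458 × 8.66% = 15.22%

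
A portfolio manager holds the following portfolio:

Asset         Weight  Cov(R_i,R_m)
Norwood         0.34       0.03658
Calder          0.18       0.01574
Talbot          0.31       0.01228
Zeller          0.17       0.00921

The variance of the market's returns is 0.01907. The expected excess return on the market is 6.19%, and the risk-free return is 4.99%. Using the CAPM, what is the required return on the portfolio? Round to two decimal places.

β_Norwood = 0.03658 / 0.01907 = 1.9182
β_Calder = 0.01574 / 0.01907 = 0.8254
β_Talbot = 0.01228 / 0.01907 = 0.6439
β_Zeller = 0.00921 / 0.01907 = 0.4830
β_P = Σ w_i β_i = 0.34×1.9182 + 0.18×0.8254 + 0.31×0.6439 + 0.17×0.4830 = 1.0825
E(R_P) = R_f + β_P × MRP = 4.99% + 1.0825 × 6.19% = 11.69%

11.69%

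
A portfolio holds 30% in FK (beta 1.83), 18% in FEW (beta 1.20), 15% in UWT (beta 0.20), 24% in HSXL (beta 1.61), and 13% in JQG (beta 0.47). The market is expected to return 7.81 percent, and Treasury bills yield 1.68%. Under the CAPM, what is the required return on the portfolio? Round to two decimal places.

9.30%

β_P = Σ w_i β_i = 0.30×1.83 + 0.18×1.20 + 0.15×0.20 + 0.24×1.61 + 0.13×0.47 = 1.2425
MRP = 7.81% − 1.68% = 6.13%
E(R_P) = R_f + β_P × MRP = 1.68% + 1.2425 × 6.13% = 9.30%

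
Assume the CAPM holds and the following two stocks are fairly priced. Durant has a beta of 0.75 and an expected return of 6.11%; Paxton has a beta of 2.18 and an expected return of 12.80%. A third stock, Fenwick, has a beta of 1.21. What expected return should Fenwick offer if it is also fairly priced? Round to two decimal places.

8.26%

MRP (SML slope) = (12.80% − 6.11%) / (2.18 − 0.75) = 6.69% / 1.43 = 4.6783%
R_f (intercept) = 6.11% − 0.75 × 4.6783% = 2.6013%
E(R_Fenwick) = R_f + β × MRP = 2.6013% + 1.21 × 4.6783% = 8.26%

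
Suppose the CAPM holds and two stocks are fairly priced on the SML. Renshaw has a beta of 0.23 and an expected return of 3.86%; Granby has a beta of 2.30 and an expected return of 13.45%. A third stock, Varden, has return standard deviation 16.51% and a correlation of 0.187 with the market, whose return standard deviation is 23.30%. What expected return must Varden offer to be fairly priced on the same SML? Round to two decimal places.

3.41%

MRP = (13.45% − 3.86%) / (2.30 − 0.23) = 4.6329%
R_f = 3.86% − 0.23 × 4.6329% = 2.7944%
β_Varden = ρ·σ_i/σ_m = 0.187 × 16.51 / 23.30 = 0.1325
E(R_Varden) = R_f + β × MRP = 2.7944% + 0.1325 × 4.6329% = 3.41%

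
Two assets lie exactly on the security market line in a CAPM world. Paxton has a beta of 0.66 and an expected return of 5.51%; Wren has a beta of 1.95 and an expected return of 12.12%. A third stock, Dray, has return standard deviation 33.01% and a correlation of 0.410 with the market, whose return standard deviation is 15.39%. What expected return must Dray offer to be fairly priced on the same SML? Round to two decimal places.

MRP = (12.12% − 5.51%) / (1.95 − 0.66) = 5.1240%
R_f = 5.51% − 0.66 × 5.1240% = 2.1282%
β_Dray = ρ·σ_i/σ_m = 0.410 × 33.01 / 15.39 = 0.8794
E(R_Dray) = R_f + β × MRP = 2.1282% + 0.8794 × 5.1240% = 6.63%

6.63%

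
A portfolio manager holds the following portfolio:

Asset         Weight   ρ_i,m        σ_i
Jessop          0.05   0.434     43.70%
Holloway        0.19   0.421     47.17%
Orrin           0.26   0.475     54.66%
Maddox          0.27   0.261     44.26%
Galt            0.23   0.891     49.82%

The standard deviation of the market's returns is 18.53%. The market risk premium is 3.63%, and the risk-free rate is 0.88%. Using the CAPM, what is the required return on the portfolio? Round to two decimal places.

5.74%

β_Jessop = 0.434 × 43.70% / 18.53% = 1.0235
β_Holloway = 0.421 × 47.17% / 18.53% = 1.0717
β_Orrin = 0.475 × 54.66% / 18.53% = 1.4012
β_Maddox = 0.261 × 44.26% / 18.53% = 0.6234
β_Galt = 0.891 × 49.82% / 18.53% = 2.3956
β_P = Σ w_i β_i = 0.05×1.0235 + 0.19×1.0717 + 0.26×1.4012 + 0.27×0.6234 + 0.23×2.3956 = 1.3384
E(R_P) = R_f + β_P × MRP = 0.88% + 1.3384 × 3.63% = 5.74%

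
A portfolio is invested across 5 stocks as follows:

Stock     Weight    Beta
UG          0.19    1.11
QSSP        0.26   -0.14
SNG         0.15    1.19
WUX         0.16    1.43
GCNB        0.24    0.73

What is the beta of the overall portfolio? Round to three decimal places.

0.757

β_P = Σ w_i β_i = 0.19×1.11 + 0.26×-0.14 + 0.15×1.19 + 0.16×1.43 + 0.24×0.73 = 0.7570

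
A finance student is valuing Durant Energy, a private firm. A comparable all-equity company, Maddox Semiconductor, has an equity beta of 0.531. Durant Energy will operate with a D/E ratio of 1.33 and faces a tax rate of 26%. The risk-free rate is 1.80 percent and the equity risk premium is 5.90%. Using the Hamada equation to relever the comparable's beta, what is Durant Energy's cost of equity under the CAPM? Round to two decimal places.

β_L = β_U × [1 + (1 − t)(D/E)] = 0.531 × [1 + (1 − 0.26) × 1.33]
    = 0.531 × [1 + 0.74 × 1.33] = 0.531 × 1.9842 = 1.0536
E(R) = R_f + β_L × MRP = 1.80% + 1.0536 × 5.90% = 8.02%

8.02%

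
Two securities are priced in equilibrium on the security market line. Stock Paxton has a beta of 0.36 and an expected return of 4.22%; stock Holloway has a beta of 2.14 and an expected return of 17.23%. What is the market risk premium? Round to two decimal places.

Both satisfy E(R) = R_f + β·MRP, so the slope of the SML is
MRP = (17.23% − 4.22%) / (2.14 − 0.36) = 13.01% / 1.78 = 7.3090%

7.31%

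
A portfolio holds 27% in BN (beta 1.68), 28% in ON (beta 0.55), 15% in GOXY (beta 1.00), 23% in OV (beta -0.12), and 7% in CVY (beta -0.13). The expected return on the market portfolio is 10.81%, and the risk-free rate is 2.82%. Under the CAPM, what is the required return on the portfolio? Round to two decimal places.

β_P = Σ w_i β_i = 0.27×1.68 + 0.28×0.55 + 0.15×1.00 + 0.23×-0.12 + 0.07×-0.13 = 0.7209
MRP = 10.81% − 2.82% = 7.99%
E(R_P) = R_f + β_P × MRP = 2.82% + 0.7209 × 7.99% = 8.58%

8.58%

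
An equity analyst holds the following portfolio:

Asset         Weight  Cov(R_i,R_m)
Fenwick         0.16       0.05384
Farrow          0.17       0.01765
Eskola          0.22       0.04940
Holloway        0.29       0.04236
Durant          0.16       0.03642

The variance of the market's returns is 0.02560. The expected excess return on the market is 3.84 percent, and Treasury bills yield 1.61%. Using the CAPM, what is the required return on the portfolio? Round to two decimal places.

7.70%

β_Fenwick = 0.05384 / 0.02560 = 2.1031
β_Farrow = 0.01765 / 0.02560 = 0.6895
β_Eskola = 0.04940 / 0.02560 = 1.9297
β_Holloway = 0.04236 / 0.02560 = 1.6547
β_Durant = 0.03642 / 0.02560 = 1.4227
β_P = Σ w_i β_i = 0.16×2.1031 + 0.17×0.6895 + 0.22×1.9297 + 0.29×1.6547 + 0.16×1.4227 = 1.5857
E(R_P) = R_f + β_P × MRP = 1.61% + 1.5857 × 3.84% = 7.70%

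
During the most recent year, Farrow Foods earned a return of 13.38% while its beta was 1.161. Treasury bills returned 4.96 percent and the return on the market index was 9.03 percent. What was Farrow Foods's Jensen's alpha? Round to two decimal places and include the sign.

+3.69%

Market excess return = 9.03% − 4.96% = 4.07%
CAPM benchmark = R_f + β(R_m − R_f) = 4.96% + 1.161 × 4.07% = 9.68527%
α = actual − benchmark = 13.38% − 9.68527% = +3.69%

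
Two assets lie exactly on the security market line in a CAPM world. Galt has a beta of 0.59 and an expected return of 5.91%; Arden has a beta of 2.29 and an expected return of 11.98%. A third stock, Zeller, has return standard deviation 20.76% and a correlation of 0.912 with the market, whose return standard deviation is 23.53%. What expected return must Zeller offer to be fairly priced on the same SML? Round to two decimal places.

MRP = (11.98% − 5.91%) / (2.29 − 0.59) = 3.5706%
R_f = 5.91% − 0.59 × 3.5706% = 3.8033%
β_Zeller = ρ·σ_i/σ_m = 0.912 × 20.76 / 23.53 = 0.8046
E(R_Zeller) = R_f + β × MRP = 3.8033% + 0.8046 × 3.5706% = 6.68%

6.68%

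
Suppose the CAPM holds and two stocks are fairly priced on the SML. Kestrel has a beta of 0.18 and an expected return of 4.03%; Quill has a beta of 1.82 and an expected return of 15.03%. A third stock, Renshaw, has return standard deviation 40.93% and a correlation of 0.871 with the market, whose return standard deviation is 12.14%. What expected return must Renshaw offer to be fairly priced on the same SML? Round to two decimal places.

22.52%

MRP = (15.03% − 4.03%) / (1.82 − 0.18) = 6.7073%
R_f = 4.03% − 0.18 × 6.7073% = 2.8227%
β_Renshaw = ρ·σ_i/σ_m = 0.871 × 40.93 / 12.14 = 2.9366
E(R_Renshaw) = R_f + β × MRP = 2.8227% + 2.9366 × 6.7073% = 22.52%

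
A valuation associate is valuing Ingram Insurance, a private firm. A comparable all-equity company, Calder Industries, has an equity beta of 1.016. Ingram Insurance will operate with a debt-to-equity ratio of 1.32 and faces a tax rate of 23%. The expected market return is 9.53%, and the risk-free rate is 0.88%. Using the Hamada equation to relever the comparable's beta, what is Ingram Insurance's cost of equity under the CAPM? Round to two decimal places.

β_L = β_U × [1 + (1 − t)(D/E)] = 1.016 × [1 + (1 − 0.23) × 1.32]
    = 1.016 × [1 + 0.77 × 1.32] = 1.016 × 2.0164 = 2.0487
MRP = 9.53% − 0.88% = 8.65%
E(R) = R_f + β_L × MRP = 0.88% + 2.0487 × 8.65% = 18.60%

18.60%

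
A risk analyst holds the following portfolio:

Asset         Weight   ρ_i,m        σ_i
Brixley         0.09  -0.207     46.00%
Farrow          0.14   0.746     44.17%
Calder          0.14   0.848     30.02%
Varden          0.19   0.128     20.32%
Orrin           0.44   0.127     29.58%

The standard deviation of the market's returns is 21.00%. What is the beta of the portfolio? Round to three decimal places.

0.451

β_Brixley = -0.207 × 46.00% / 21.00% = -0.4534
β_Farrow = 0.746 × 44.17% / 21.00% = 1.5691
β_Calder = 0.848 × 30.02% / 21.00% = 1.2122
β_Varden = 0.128 × 20.32% / 21.00% = 0.1239
β_Orrin = 0.127 × 29.58% / 21.00% = 0.1789
β_P = Σ w_i β_i = 0.09×-0.4534 + 0.14×1.5691 + 0.14×1.2122 + 0.19×0.1239 + 0.44×0.1789 = 0.4508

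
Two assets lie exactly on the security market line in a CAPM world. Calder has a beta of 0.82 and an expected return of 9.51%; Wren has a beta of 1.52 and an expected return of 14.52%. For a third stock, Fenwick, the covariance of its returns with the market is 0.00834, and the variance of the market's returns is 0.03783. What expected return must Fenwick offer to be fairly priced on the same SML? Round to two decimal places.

5.22%

MRP = (14.52% − 9.51%) / (1.52 − 0.82) = 7.1571%
R_f = 9.51% − 0.82 × 7.1571% = 3.6412%
β_Fenwick = Cov / Var(R_m) = 0.00834 / 0.03783 = 0.2205
E(R_Fenwick) = R_f + β × MRP = 3.6412% + 0.2205 × 7.1571% = 5.22%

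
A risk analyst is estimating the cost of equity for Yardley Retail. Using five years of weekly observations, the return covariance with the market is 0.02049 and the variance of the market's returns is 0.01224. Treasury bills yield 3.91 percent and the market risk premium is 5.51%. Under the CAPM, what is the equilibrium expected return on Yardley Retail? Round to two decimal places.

13.13%

β = Cov(R_i, R_m) / Var(R_m) = 0.02049 / 0.01224 = 1.6740
E(R) = R_f + β × MRP = 3.91% + 1.6740 × 5.51% = 13.13%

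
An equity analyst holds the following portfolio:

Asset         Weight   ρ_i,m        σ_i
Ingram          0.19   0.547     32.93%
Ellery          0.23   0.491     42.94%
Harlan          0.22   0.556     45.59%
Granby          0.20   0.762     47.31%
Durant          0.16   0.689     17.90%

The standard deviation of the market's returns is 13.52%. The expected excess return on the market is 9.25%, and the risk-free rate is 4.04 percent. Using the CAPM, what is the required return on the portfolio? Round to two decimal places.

β_Ingram = 0.547 × 32.93% / 13.52% = 1.3323
β_Ellery = 0.491 × 42.94% / 13.52% = 1.5594
β_Harlan = 0.556 × 45.59% / 13.52% = 1.8749
β_Granby = 0.762 × 47.31% / 13.52% = 2.6664
β_Durant = 0.689 × 17.90% / 13.52% = 0.9122
β_P = Σ w_i β_i = 0.19×1.3323 + 0.23×1.5594 + 0.22×1.8749 + 0.20×2.6664 + 0.16×0.9122 = 1.7035
E(R_P) = R_f + β_P × MRP = 4.04% + 1.7035 × 9.25% = 19.80%

19.80%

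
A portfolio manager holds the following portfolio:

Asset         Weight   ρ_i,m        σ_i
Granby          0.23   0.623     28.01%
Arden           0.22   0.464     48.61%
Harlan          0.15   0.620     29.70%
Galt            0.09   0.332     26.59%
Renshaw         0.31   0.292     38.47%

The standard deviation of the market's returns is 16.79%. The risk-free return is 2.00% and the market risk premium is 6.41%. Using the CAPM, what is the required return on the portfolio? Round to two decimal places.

8.11%

β_Granby = 0.623 × 28.01% / 16.79% = 1.0393
β_Arden = 0.464 × 48.61% / 16.79% = 1.3434
β_Harlan = 0.620 × 29.70% / 16.79% = 1.0967
β_Galt = 0.332 × 26.59% / 16.79% = 0.5258
β_Renshaw = 0.292 × 38.47% / 16.79% = 0.6690
β_P = Σ w_i β_i = 0.23×1.0393 + 0.22×1.3434 + 0.15×1.0967 + 0.09×0.5258 + 0.31×0.6690 = 0.9538
E(R_P) = R_f + β_P × MRP = 2.00% + 0.9538 × 6.41% = 8.11%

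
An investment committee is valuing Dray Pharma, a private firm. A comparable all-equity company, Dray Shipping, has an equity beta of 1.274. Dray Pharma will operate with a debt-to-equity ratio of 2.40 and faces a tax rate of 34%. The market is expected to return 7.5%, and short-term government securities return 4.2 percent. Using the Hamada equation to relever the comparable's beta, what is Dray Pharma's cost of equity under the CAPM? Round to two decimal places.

15.06%

β_L = β_U × [1 + (1 − t)(D/E)] = 1.274 × [1 + (1 − 0.34) × 2.40]
    = 1.274 × [1 + 0.66 × 2.40] = 1.274 × 2.5840 = 3.2920
MRP = 7.5% − 4.2% = 3.30%
E(R) = R_f + β_L × MRP = 4.2% + 3.2920 × 3.3% = 15.06%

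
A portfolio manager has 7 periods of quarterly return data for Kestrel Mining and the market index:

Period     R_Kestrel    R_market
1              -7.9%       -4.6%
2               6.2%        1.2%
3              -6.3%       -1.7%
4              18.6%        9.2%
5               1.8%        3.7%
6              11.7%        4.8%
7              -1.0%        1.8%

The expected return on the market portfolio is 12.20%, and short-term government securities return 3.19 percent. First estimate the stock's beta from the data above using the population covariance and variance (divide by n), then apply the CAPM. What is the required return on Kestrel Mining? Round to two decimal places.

21.07%

Mean R_i = (-7.9 + 6.2 − 6.3 + 18.6 + 1.8 + 11.7 − 1.0) / 7 = 3.3000%
Mean R_m = (-4.6 + 1.2 − 1.7 + 9.2 + 3.7 + 4.8 + 1.8) / 7 = 2.0571%
Σ(R_i − R̄_i)(R_m − R̄_m) = 239.1100  ⇒  Cov = 239.1100 / 7 = 34.1586
Σ(R_m − R̄_m)² = 120.4771  ⇒  Var(R_m) = 120.4771 / 7 = 17.2110
β = Cov / Var(R_m) = 34.1586 / 17.2110 = 1.9847
MRP = 12.20% − 3.19% = 9.01%
E(R) = R_f + β × MRP = 3.19% + 1.9847 × 9.01% = 21.07%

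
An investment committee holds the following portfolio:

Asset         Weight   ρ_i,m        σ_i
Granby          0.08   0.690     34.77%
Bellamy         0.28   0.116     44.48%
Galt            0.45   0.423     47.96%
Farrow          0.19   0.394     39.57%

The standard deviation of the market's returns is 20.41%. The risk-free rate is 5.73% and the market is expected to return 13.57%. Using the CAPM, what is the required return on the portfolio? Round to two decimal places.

β_Granby = 0.690 × 34.77% / 20.41% = 1.1755
β_Bellamy = 0.116 × 44.48% / 20.41% = 0.2528
β_Galt = 0.423 × 47.96% / 20.41% = 0.9940
β_Farrow = 0.394 × 39.57% / 20.41% = 0.7639
β_P = Σ w_i β_i = 0.08×1.1755 + 0.28×0.2528 + 0.45×0.9940 + 0.19×0.7639 = 0.7573
MRP = 13.57% − 5.73% = 7.84%
E(R_P) = R_f + β_P × MRP = 5.73% + 0.7573 × 7.84% = 11.67%

11.67%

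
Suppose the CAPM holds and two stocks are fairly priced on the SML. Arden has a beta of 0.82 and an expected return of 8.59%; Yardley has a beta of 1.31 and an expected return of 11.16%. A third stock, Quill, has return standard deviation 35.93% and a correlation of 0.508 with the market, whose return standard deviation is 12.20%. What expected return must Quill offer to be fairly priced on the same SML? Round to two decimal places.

MRP = (11.16% − 8.59%) / (1.31 − 0.82) = 5.2449%
R_f = 8.59% − 0.82 × 5.2449% = 4.2892%
β_Quill = ρ·σ_i/σ_m = 0.508 × 35.93 / 12.20 = 1.4961
E(R_Quill) = R_f + β × MRP = 4.2892% + 1.4961 × 5.2449% = 12.14%

12.14%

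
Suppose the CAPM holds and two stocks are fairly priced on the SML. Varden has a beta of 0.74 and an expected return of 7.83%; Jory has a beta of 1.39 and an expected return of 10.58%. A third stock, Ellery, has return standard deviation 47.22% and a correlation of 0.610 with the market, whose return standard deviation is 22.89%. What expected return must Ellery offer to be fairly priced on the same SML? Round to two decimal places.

10.02%

MRP = (10.58% − 7.83%) / (1.39 − 0.74) = 4.2308%
R_f = 7.83% − 0.74 × 4.2308% = 4.6992%
β_Ellery = ρ·σ_i/σ_m = 0.610 × 47.22 / 22.89 = 1.2584
E(R_Ellery) = R_f + β × MRP = 4.6992% + 1.2584 × 4.2308% = 10.02%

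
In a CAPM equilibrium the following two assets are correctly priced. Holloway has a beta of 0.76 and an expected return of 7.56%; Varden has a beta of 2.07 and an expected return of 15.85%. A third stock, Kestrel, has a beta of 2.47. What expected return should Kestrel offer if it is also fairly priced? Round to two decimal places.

MRP (SML slope) = (15.85% − 7.56%) / (2.07 − 0.76) = 8.29% / 1.31 = 6.3282%
R_f (intercept) = 7.56% − 0.76 × 6.3282% = 2.7506%
E(R_Kestrel) = R_f + β × MRP = 2.7506% + 2.47 × 6.3282% = 18.38%

18.38%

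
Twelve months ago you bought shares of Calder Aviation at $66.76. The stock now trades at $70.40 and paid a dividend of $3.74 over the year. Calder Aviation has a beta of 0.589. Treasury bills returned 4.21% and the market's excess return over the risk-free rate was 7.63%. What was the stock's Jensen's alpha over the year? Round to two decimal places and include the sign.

+2.35%

Realised HPR = (P1 + D1 − P0) / P0 = (70.40 + 3.74 − 66.76) / 66.76 = 7.38 / 66.76 = 11.0545%
CAPM required = R_f + β·MRP = 4.21% + 0.589 × 7.63% = 8.70407%
α = realised − required = 11.0545% − 8.70407% = +2.35%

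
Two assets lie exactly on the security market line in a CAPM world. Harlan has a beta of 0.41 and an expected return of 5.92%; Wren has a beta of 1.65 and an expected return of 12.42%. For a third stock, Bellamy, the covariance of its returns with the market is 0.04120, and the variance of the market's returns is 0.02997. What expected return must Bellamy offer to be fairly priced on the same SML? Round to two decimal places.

10.98%

MRP = (12.42% − 5.92%) / (1.65 − 0.41) = 5.2419%
R_f = 5.92% − 0.41 × 5.2419% = 3.7708%
β_Bellamy = Cov / Var(R_m) = 0.04120 / 0.02997 = 1.3747
E(R_Bellamy) = R_f + β × MRP = 3.7708% + 1.3747 × 5.2419% = 10.98%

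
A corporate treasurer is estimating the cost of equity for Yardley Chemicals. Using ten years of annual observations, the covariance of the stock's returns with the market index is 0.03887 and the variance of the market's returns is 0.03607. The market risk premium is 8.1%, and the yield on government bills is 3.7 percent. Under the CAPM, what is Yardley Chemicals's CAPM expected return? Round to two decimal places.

β = Cov(R_i, R_m) / Var(R_m) = 0.03887 / 0.03607 = 1.0776
E(R) = R_f + β × MRP = 3.7% + 1.0776 × 8.1% = 12.43%

12.43%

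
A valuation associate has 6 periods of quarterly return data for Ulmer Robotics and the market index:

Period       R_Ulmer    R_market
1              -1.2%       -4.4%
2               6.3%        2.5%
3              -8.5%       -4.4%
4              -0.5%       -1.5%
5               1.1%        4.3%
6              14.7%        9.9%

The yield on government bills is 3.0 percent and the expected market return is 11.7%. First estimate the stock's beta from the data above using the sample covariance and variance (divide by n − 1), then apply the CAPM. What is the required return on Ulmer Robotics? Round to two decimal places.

Mean R_i = (-1.2 + 6.3 − 8.5 − 0.5 + 1.1 + 14.7) / 6 = 1.9833%
Mean R_m = (-4.4 + 2.5 − 4.4 − 1.5 + 4.3 + 9.9) / 6 = 1.0667%
Σ(R_i − R̄_i)(R_m − R̄_m) = 196.7467  ⇒  Cov = 196.7467 / 5 = 39.3493
Σ(R_m − R̄_m)² = 156.8933  ⇒  Var(R_m) = 156.8933 / 5 = 31.3787
β = Cov / Var(R_m) = 39.3493 / 31.3787 = 1.2540
MRP = 11.7% − 3.0% = 8.70%
E(R) = R_f + β × MRP = 3.0% + 1.2540 × 8.7% = 13.91%

13.91%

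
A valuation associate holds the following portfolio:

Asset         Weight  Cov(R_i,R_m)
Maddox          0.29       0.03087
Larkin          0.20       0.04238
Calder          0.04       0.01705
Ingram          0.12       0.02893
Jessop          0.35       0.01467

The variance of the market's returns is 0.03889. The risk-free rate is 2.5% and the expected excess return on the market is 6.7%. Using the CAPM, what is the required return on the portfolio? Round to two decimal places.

β_Maddox = 0.03087 / 0.03889 = 0.7938
β_Larkin = 0.04238 / 0.03889 = 1.0897
β_Calder = 0.01705 / 0.03889 = 0.4384
β_Ingram = 0.02893 / 0.03889 = 0.7439
β_Jessop = 0.01467 / 0.03889 = 0.3772
β_P = Σ w_i β_i = 0.29×0.7938 + 0.20×1.0897 + 0.04×0.4384 + 0.12×0.7439 + 0.35×0.3772 = 0.6870
E(R_P) = R_f + β_P × MRP = 2.5% + 0.6870 × 6.7% = 7.10%

7.10%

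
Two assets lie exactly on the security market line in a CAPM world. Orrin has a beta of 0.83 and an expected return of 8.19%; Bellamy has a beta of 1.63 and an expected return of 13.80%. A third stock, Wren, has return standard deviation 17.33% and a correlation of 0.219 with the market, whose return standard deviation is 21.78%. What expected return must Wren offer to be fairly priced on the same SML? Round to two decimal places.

3.59%

MRP = (13.80% − 8.19%) / (1.63 − 0.83) = 7.0125%
R_f = 8.19% − 0.83 × 7.0125% = 2.3696%
β_Wren = ρ·σ_i/σ_m = 0.219 × 17.33 / 21.78 = 0.1743
E(R_Wren) = R_f + β × MRP = 2.3696% + 0.1743 × 7.0125% = 3.59%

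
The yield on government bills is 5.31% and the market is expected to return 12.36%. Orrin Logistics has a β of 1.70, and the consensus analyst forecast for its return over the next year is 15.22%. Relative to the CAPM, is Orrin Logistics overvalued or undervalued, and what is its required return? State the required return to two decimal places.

Overvalued; required return 17.30%

MRP = 12.36% − 5.31% = 7.05%
Required return = R_f + β·MRP = 5.31% + 1.70 × 7.05% = 17.30%
Forecast 15.22% < required 17.30% → the stock plots below the SML → overvalued.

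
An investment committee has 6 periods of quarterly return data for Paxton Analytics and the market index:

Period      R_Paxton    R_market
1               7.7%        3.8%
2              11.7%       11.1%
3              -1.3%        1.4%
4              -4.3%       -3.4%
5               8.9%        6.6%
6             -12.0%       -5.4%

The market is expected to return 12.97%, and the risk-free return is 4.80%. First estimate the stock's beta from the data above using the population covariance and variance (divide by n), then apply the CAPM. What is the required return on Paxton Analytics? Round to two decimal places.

16.38%

Mean R_i = (7.7 + 11.7 − 1.3 − 4.3 + 8.9 − 12.0) / 6 = 1.7833%
Mean R_m = (3.8 + 11.1 + 1.4 − 3.4 + 6.6 − 5.4) / 6 = 2.3500%
Σ(R_i − R̄_i)(R_m − R̄_m) = 270.3250  ⇒  Cov = 270.3250 / 6 = 45.0542
Σ(R_m − R̄_m)² = 190.7550  ⇒  Var(R_m) = 190.7550 / 6 = 31.7925
β = Cov / Var(R_m) = 45.0542 / 31.7925 = 1.4171
MRP = 12.97% − 4.80% = 8.17%
E(R) = R_f + β × MRP = 4.80% + 1.4171 × 8.17% = 16.38%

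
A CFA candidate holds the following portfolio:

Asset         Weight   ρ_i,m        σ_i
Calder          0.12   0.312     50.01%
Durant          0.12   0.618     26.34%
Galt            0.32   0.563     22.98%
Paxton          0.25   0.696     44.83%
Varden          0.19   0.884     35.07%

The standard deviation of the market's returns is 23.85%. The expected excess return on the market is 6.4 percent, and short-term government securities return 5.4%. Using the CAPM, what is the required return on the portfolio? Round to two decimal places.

β_Calder = 0.312 × 50.01% / 23.85% = 0.6542
β_Durant = 0.618 × 26.34% / 23.85% = 0.6825
β_Galt = 0.563 × 22.98% / 23.85% = 0.5425
β_Paxton = 0.696 × 44.83% / 23.85% = 1.3082
β_Varden = 0.884 × 35.07% / 23.85% = 1.2999
β_P = Σ w_i β_i = 0.12×0.6542 + 0.12×0.6825 + 0.32×0.5425 + 0.25×1.3082 + 0.19×1.2999 = 0.9080
E(R_P) = R_f + β_P × MRP = 5.4% + 0.9080 × 6.4% = 11.21%

11.21%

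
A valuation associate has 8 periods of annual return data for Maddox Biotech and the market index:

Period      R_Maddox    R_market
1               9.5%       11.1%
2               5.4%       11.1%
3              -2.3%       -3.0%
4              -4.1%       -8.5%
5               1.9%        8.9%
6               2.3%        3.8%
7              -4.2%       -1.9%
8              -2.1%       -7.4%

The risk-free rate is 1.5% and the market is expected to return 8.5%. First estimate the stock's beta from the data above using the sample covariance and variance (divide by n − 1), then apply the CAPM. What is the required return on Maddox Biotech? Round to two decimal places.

Mean R_i = (9.5 + 5.4 − 2.3 − 4.1 + 1.9 + 2.3 − 4.2 − 2.1) / 8 = 0.8000%
Mean R_m = (11.1 + 11.1 − 3.0 − 8.5 + 8.9 + 3.8 − 1.9 − 7.4) / 8 = 1.7625%
Σ(R_i − R̄_i)(R_m − R̄_m) = 245.0300  ⇒  Cov = 245.0300 / 7 = 35.0043
Σ(R_m − R̄_m)² = 454.8388  ⇒  Var(R_m) = 454.8388 / 7 = 64.9770
β = Cov / Var(R_m) = 35.0043 / 64.9770 = 0.5387
MRP = 8.5% − 1.5% = 7.00%
E(R) = R_f + β × MRP = 1.5% + 0.5387 × 7.0% = 5.27%

5.27%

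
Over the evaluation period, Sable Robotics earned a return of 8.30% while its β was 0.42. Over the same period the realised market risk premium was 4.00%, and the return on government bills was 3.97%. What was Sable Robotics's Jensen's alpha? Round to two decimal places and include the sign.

CAPM benchmark = R_f + β(R_m − R_f) = 3.97% + 0.42 × 4.00% = 5.6500%
α = actual − benchmark = 8.30% − 5.6500% = +2.65%

+2.65%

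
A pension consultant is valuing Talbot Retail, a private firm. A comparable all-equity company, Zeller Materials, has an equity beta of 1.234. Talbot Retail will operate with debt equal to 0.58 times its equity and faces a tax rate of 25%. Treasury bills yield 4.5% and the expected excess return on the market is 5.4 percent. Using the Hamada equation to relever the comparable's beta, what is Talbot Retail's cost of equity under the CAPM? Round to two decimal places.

β_L = β_U × [1 + (1 − t)(D/E)] = 1.234 × [1 + (1 − 0.25) × 0.58]
    = 1.234 × [1 + 0.75 × 0.58] = 1.234 × 1.4350 = 1.7708
E(R) = R_f + β_L × MRP = 4.5% + 1.7708 × 5.4% = 14.06%

14.06%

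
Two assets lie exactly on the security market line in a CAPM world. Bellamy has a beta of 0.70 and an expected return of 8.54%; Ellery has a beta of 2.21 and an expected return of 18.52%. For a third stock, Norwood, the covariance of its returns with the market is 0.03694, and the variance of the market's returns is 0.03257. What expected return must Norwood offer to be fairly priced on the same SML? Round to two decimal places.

11.41%

MRP = (18.52% − 8.54%) / (2.21 − 0.70) = 6.6093%
R_f = 8.54% − 0.70 × 6.6093% = 3.9135%
β_Norwood = Cov / Var(R_m) = 0.03694 / 0.03257 = 1.1342
E(R_Norwood) = R_f + β × MRP = 3.9135% + 1.1342 × 6.6093% = 11.41%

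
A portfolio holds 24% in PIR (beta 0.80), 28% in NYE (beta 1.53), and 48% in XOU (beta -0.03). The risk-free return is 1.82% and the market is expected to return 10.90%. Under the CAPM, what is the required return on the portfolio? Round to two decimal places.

7.32%

β_P = Σ w_i β_i = 0.24×0.80 + 0.28×1.53 + 0.48×-0.03 = 0.6060
MRP = 10.90% − 1.82% = 9.08%
E(R_P) = R_f + β_P × MRP = 1.82% + 0.6060 × 9.08% = 7.32%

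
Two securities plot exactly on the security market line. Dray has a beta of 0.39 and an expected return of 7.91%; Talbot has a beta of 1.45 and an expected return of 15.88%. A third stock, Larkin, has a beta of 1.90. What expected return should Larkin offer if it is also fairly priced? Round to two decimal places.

MRP (SML slope) = (15.88% − 7.91%) / (1.45 − 0.39) = 7.97% / 1.06 = 7.5189%
R_f (intercept) = 7.91% − 0.39 × 7.5189% = 4.9776%
E(R_Larkin) = R_f + β × MRP = 4.9776% + 1.90 × 7.5189% = 19.26%

19.26%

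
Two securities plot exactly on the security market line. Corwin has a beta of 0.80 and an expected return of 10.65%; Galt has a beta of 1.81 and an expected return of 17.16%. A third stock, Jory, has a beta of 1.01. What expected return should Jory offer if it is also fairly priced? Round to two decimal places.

MRP (SML slope) = (17.16% − 10.65%) / (1.81 − 0.80) = 6.51% / 1.01 = 6.4455%
R_f (intercept) = 10.65% − 0.80 × 6.4455% = 5.4936%
E(R_Jory) = R_f + β × MRP = 5.4936% + 1.01 × 6.4455% = 12.00%

12.00%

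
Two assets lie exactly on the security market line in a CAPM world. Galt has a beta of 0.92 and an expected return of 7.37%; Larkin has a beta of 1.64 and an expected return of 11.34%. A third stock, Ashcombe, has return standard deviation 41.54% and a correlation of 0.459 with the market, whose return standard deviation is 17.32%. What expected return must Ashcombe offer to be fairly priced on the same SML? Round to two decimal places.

8.37%

MRP = (11.34% − 7.37%) / (1.64 − 0.92) = 5.5139%
R_f = 7.37% − 0.92 × 5.5139% = 2.2972%
β_Ashcombe = ρ·σ_i/σ_m = 0.459 × 41.54 / 17.32 = 1.1009
E(R_Ashcombe) = R_f + β × MRP = 2.2972% + 1.1009 × 5.5139% = 8.37%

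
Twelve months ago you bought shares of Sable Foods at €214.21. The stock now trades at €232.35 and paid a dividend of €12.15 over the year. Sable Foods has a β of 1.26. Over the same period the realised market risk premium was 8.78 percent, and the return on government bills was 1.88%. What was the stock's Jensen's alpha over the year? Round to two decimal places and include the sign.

+1.20%

Realised HPR = (P1 + D1 − P0) / P0 = (232.35 + 12.15 − 214.21) / 214.21 = 30.29 / 214.21 = 14.1403%
CAPM required = R_f + β·MRP = 1.88% + 1.26 × 8.78% = 12.9428%
α = realised − required = 14.1403% − 12.9428% = +1.20%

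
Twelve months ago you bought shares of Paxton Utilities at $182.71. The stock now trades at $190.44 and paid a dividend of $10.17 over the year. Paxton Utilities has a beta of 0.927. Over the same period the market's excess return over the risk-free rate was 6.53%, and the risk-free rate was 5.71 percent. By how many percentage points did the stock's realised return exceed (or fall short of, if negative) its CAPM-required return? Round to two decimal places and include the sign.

-1.97%

Realised HPR = (P1 + D1 − P0) / P0 = (190.44 + 10.17 − 182.71) / 182.71 = 17.90 / 182.71 = 9.7969%
CAPM required = R_f + β·MRP = 5.71% + 0.927 × 6.53% = 11.76331%
α = realised − required = 9.7969% − 11.76331% = -1.97%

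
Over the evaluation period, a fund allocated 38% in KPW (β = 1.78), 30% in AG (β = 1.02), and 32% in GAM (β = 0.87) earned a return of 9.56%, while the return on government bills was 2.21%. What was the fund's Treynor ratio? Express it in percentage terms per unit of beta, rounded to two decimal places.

5.83%

β_P = 0.38×1.78 + 0.30×1.02 + 0.32×0.87 = 1.2608
Treynor = (R_P − R_f) / β_P = (9.56% − 2.21%) / 1.2608 = 7.35% / 1.2608 = 5.83%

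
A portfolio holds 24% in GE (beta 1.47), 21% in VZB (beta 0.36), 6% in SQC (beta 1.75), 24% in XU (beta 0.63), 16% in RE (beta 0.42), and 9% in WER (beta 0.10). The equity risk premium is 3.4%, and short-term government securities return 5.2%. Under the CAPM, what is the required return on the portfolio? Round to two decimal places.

7.79%

β_P = Σ w_i β_i = 0.24×1.47 + 0.21×0.36 + 0.06×1.75 + 0.24×0.63 + 0.16×0.42 + 0.09×0.10 = 0.7608
E(R_P) = R_f + β_P × MRP = 5.2% + 0.7608 × 3.4% = 7.79%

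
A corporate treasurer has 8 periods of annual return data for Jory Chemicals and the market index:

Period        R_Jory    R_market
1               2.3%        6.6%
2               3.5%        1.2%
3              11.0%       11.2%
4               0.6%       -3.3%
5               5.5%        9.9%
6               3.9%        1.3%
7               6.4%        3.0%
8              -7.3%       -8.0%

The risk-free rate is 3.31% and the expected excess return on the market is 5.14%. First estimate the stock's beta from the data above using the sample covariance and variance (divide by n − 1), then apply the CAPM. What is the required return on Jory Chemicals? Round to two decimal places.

Mean R_i = (2.3 + 3.5 + 11.0 + 0.6 + 5.5 + 3.9 + 6.4 − 7.3) / 8 = 3.2375%
Mean R_m = (6.6 + 1.2 + 11.2 − 3.3 + 9.9 + 1.3 + 3.0 − 8.0) / 8 = 2.7375%
Σ(R_i − R̄_i)(R_m − R̄_m) = 206.8188  ⇒  Cov = 206.8188 / 7 = 29.5455
Σ(R_m − R̄_m)² = 294.0788  ⇒  Var(R_m) = 294.0788 / 7 = 42.0113
β = Cov / Var(R_m) = 29.5455 / 42.0113 = 0.7033
E(R) = R_f + β × MRP = 3.31% + 0.7033 × 5.14% = 6.92%

6.92%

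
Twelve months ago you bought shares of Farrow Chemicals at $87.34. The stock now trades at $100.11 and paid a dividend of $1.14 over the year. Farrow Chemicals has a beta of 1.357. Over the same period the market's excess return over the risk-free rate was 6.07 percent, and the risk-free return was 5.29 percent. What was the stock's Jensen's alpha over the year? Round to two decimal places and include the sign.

Realised HPR = (P1 + D1 − P0) / P0 = (100.11 + 1.14 − 87.34) / 87.34 = 13.91 / 87.34 = 15.9263%
CAPM required = R_f + β·MRP = 5.29% + 1.357 × 6.07% = 13.52699%
α = realised − required = 15.9263% − 13.52699% = +2.40%

+2.40%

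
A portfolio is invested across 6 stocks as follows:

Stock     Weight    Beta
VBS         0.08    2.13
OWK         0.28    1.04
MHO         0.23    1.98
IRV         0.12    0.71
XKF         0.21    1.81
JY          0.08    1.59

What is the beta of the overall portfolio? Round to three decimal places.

1.510

β_P = Σ w_i β_i = 0.08×2.13 + 0.28×1.04 + 0.23×1.98 + 0.12×0.71 + 0.21×1.81 + 0.08×1.59 = 1.5095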